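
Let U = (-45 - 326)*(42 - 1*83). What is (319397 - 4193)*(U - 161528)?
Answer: -46119703668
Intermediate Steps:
U = 15211 (U = -371*(42 - 83) = -371*(-41) = 15211)
(319397 - 4193)*(U - 161528) = (319397 - 4193)*(15211 - 161528) = 315204*(-146317) = -46119703668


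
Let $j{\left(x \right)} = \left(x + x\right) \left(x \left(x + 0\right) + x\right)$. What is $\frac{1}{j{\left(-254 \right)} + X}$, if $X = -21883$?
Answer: $- \frac{1}{32666979} \approx -3.0612 \cdot 10^{-8}$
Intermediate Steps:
$j{\left(x \right)} = 2 x \left(x + x^{2}\right)$ ($j{\left(x \right)} = 2 x \left(x x + x\right) = 2 x \left(x^{2} + x\right) = 2 x \left(x + x^{2}\right)$)
$\frac{1}{j{\left(-254 \right)} + X} = \frac{1}{2 \left(-254\right)^{2} \left(1 - 254\right) - 21883} = \frac{1}{2 \cdot 64516 \left(-253\right) - 21883} = \frac{1}{-32645096 - 21883} = \frac{1}{-32666979} = - \frac{1}{32666979}$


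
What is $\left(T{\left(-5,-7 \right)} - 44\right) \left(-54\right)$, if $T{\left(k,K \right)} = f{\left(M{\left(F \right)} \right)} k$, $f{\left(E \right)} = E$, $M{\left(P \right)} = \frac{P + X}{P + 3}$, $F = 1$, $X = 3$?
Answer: $2646$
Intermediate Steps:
$M{\left(P \right)} = 1$ ($M{\left(P \right)} = \frac{P + 3}{P + 3} = \frac{3 + P}{3 + P} = 1$)
$T{\left(k,K \right)} = k$ ($T{\left(k,K \right)} = 1 k = k$)
$\left(T{\left(-5,-7 \right)} - 44\right) \left(-54\right) = \left(-5 - 44\right) \left(-54\right) = \left(-49\right) \left(-54\right) = 2646$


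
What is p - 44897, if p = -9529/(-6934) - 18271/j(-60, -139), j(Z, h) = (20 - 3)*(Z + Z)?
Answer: -317469048823/7072680 ≈ -44887.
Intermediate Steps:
j(Z, h) = 34*Z (j(Z, h) = 17*(2*Z) = 34*Z)
p = 73065137/7072680 (p = -9529/(-6934) - 18271/(34*(-60)) = -9529*(-1/6934) - 18271/(-2040) = 9529/6934 - 18271*(-1/2040) = 9529/6934 + 18271/2040 = 73065137/7072680 ≈ 10.331)
p - 44897 = 73065137/7072680 - 44897 = -317469048823/7072680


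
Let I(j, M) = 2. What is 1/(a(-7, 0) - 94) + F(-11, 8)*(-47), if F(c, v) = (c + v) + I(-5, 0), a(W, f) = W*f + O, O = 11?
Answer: 3900/83 ≈ 46.988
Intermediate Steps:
a(W, f) = 11 + W*f (a(W, f) = W*f + 11 = 11 + W*f)
F(c, v) = 2 + c + v (F(c, v) = (c + v) + 2 = 2 + c + v)
1/(a(-7, 0) - 94) + F(-11, 8)*(-47) = 1/((11 - 7*0) - 94) + (2 - 11 + 8)*(-47) = 1/((11 + 0) - 94) - 1*(-47) = 1/(11 - 94) + 47 = 1/(-83) + 47 = -1/83 + 47 = 3900/83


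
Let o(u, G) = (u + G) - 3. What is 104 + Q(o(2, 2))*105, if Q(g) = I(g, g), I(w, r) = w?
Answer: 209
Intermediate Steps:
o(u, G) = -3 + G + u (o(u, G) = (G + u) - 3 = -3 + G + u)
Q(g) = g
104 + Q(o(2, 2))*105 = 104 + (-3 + 2 + 2)*105 = 104 + 1*105 = 104 + 105 = 209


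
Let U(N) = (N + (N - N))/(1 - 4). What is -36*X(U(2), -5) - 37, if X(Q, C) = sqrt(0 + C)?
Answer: -37 - 36*I*sqrt(5) ≈ -37.0 - 80.498*I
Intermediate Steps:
U(N) = -N/3 (U(N) = (N + 0)/(-3) = N*(-1/3) = -N/3)
X(Q, C) = sqrt(C)
-36*X(U(2), -5) - 37 = -36*I*sqrt(5) - 37 = -37 - 36*I*sqrt(5)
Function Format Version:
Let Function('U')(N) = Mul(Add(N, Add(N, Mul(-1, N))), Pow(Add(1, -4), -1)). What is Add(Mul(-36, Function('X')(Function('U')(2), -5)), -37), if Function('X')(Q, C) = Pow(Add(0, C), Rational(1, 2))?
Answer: Add(-37, Mul(-36, I, Pow(5, Rational(1, 2)))) ≈ Add(-37.000, Mul(-80.498, I))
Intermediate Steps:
Function('U')(N) = Mul(Rational(-1, 3), N) (Function('U')(N) = Mul(Add(N, 0), Pow(-3, -1)) = Mul(N, Rational(-1, 3)) = Mul(Rational(-1, 3), N))
Function('X')(Q, C) = Pow(C, Rational(1, 2))
Add(Mul(-36, Function('X')(Function('U')(2), -5)), -37) = Add(Mul(-36, Pow(-5, Rational(1, 2))), -37) = Add(Mul(-36, Mul(I, Pow(5, Rational(1, 2)))), -37) = Add(Mul(-36, I, Pow(5, Rational(1, 2))), -37) = Add(-37, Mul(-36, I, Pow(5, Rational(1, 2))))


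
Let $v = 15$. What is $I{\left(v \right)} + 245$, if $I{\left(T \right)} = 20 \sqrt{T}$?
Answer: $245 + 20 \sqrt{15} \approx 322.46$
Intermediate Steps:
$I{\left(v \right)} + 245 = 20 \sqrt{15} + 245 = 245 + 20 \sqrt{15}$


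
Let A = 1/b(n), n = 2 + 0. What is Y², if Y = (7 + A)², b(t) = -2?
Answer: 28561/16 ≈ 1785.1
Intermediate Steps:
n = 2
A = -½ (A = 1/(-2) = -½ ≈ -0.50000)
Y = 169/4 (Y = (7 - ½)² = (13/2)² = 169/4 ≈ 42.250)
Y² = (169/4)² = 28561/16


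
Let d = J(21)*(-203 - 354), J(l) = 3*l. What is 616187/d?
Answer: -616187/35091 ≈ -17.560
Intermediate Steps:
d = -35091 (d = (3*21)*(-203 - 354) = 63*(-557) = -35091)
616187/d = 616187/(-35091) = 616187*(-1/35091) = -616187/35091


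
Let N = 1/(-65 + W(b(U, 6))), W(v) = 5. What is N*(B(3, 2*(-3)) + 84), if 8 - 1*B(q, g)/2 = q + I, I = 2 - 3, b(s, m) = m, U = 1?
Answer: -8/5 ≈ -1.6000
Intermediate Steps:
N = -1/60 (N = 1/(-65 + 5) = 1/(-60) = -1/60 ≈ -0.016667)
I = -1
B(q, g) = 18 - 2*q (B(q, g) = 16 - 2*(q - 1) = 16 - 2*(-1 + q) = 16 + (2 - 2*q) = 18 - 2*q)
N*(B(3, 2*(-3)) + 84) = -((18 - 2*3) + 84)/60 = -((18 - 6) + 84)/60 = -(12 + 84)/60 = -1/60*96 = -8/5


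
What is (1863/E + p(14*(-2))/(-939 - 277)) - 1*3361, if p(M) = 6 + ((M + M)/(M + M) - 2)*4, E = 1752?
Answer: -149127501/44384 ≈ -3359.9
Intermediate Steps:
p(M) = 2 (p(M) = 6 + ((2*M)/((2*M)) - 2)*4 = 6 + ((2*M)*(1/(2*M)) - 2)*4 = 6 + (1 - 2)*4 = 6 - 1*4 = 6 - 4 = 2)
(1863/E + p(14*(-2))/(-939 - 277)) - 1*3361 = (1863/1752 + 2/(-939 - 277)) - 1*3361 = (1863*(1/1752) + 2/(-1216)) - 3361 = (621/584 + 2*(-1/1216)) - 3361 = (621/584 - 1/608) - 3361 = 47123/44384 - 3361 = -149127501/44384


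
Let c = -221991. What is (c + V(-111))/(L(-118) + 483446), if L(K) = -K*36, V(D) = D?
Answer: -111051/243847 ≈ -0.45541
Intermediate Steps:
L(K) = -36*K
(c + V(-111))/(L(-118) + 483446) = (-221991 - 111)/(-36*(-118) + 483446) = -222102/(4248 + 483446) = -222102/487694 = -222102*1/487694 = -111051/243847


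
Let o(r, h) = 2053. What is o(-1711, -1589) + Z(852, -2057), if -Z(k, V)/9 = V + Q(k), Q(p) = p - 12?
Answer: 13006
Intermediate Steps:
Q(p) = -12 + p
Z(k, V) = 108 - 9*V - 9*k (Z(k, V) = -9*(V + (-12 + k)) = -9*(-12 + V + k) = 108 - 9*V - 9*k)
o(-1711, -1589) + Z(852, -2057) = 2053 + (108 - 9*(-2057) - 9*852) = 2053 + (108 + 18513 - 7668) = 2053 + 10953 = 13006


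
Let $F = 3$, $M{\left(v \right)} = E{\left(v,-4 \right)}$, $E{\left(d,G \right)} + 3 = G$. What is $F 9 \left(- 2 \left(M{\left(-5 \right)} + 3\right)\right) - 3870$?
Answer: $-3654$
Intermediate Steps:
$E{\left(d,G \right)} = -3 + G$
$M{\left(v \right)} = -7$ ($M{\left(v \right)} = -3 - 4 = -7$)
$F 9 \left(- 2 \left(M{\left(-5 \right)} + 3\right)\right) - 3870 = 3 \cdot 9 \left(- 2 \left(-7 + 3\right)\right) - 3870 = 27 \left(\left(-2\right) \left(-4\right)\right) - 3870 = 27 \cdot 8 - 3870 = 216 - 3870 = -3654$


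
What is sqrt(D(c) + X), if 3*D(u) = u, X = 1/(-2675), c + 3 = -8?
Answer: 2*I*sqrt(2361597)/1605 ≈ 1.915*I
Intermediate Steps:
c = -11 (c = -3 - 8 = -11)
X = -1/2675 ≈ -0.00037383
D(u) = u/3
sqrt(D(c) + X) = sqrt((1/3)*(-11) - 1/2675) = sqrt(-11/3 - 1/2675) = sqrt(-29428/8025) = 2*I*sqrt(2361597)/1605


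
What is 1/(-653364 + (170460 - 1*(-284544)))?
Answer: -1/198360 ≈ -5.0413e-6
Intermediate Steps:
1/(-653364 + (170460 - 1*(-284544))) = 1/(-653364 + (170460 + 284544)) = 1/(-653364 + 455004) = 1/(-198360) = -1/198360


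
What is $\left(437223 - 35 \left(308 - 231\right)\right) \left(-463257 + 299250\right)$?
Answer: $-71265633696$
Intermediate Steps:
$\left(437223 - 35 \left(308 - 231\right)\right) \left(-463257 + 299250\right) = \left(437223 - 2695\right) \left(-164007\right) = 434528 \left(-164007\right) = -71265633696$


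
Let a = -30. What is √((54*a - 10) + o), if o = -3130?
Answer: 2*I*√1190 ≈ 68.993*I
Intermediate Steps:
√((54*a - 10) + o) = √((54*(-30) - 10) - 3130) = √((-1620 - 10) - 3130) = √(-1630 - 3130) = √(-4760) = 2*I*√1190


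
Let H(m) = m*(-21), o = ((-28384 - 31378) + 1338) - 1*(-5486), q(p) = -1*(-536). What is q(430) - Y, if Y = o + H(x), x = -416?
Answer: 44738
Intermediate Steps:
q(p) = 536
o = -52938 (o = (-59762 + 1338) + 5486 = -58424 + 5486 = -52938)
H(m) = -21*m
Y = -44202 (Y = -52938 - 21*(-416) = -52938 + 8736 = -44202)
q(430) - Y = 536 - 1*(-44202) = 536 + 44202 = 44738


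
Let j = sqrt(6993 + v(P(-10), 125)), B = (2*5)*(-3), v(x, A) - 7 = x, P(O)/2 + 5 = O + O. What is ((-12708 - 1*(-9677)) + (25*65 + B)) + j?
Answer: -1436 + 5*sqrt(278) ≈ -1352.6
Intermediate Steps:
P(O) = -10 + 4*O (P(O) = -10 + 2*(O + O) = -10 + 2*(2*O) = -10 + 4*O)
v(x, A) = 7 + x
B = -30 (B = 10*(-3) = -30)
j = 5*sqrt(278) (j = sqrt(6993 + (7 + (-10 + 4*(-10)))) = sqrt(6993 + (7 + (-10 - 40))) = sqrt(6993 + (7 - 50)) = sqrt(6993 - 43) = sqrt(6950) = 5*sqrt(278) ≈ 83.367)
((-12708 - 1*(-9677)) + (25*65 + B)) + j = ((-12708 - 1*(-9677)) + (25*65 - 30)) + 5*sqrt(278) = ((-12708 + 9677) + (1625 - 30)) + 5*sqrt(278) = (-3031 + 1595) + 5*sqrt(278) = -1436 + 5*sqrt(278)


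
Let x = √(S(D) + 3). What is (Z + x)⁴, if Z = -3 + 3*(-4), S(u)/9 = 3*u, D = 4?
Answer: (15 - √111)⁴ ≈ 397.22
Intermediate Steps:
S(u) = 27*u (S(u) = 9*(3*u) = 27*u)
Z = -15 (Z = -3 - 12 = -15)
x = √111 (x = √(27*4 + 3) = √(108 + 3) = √111 ≈ 10.536)
(Z + x)⁴ = (-15 + √111)⁴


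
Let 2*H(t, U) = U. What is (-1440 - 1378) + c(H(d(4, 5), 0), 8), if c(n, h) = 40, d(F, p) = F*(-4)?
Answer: -2778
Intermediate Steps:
d(F, p) = -4*F
H(t, U) = U/2
(-1440 - 1378) + c(H(d(4, 5), 0), 8) = (-1440 - 1378) + 40 = -2818 + 40 = -2778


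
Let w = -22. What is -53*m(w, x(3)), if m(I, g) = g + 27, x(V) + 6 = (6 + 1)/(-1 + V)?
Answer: -2597/2 ≈ -1298.5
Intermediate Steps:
x(V) = -6 + 7/(-1 + V) (x(V) = -6 + (6 + 1)/(-1 + V) = -6 + 7/(-1 + V))
m(I, g) = 27 + g
-53*m(w, x(3)) = -53*(27 + (13 - 6*3)/(-1 + 3)) = -53*(27 + (13 - 18)/2) = -53*(27 + (1/2)*(-5)) = -53*(27 - 5/2) = -53*49/2 = -2597/2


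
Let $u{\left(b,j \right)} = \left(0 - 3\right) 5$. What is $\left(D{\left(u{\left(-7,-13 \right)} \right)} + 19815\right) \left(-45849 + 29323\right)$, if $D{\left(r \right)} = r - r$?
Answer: $-327462690$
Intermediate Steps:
$u{\left(b,j \right)} = -15$ ($u{\left(b,j \right)} = \left(-3\right) 5 = -15$)
$D{\left(r \right)} = 0$
$\left(D{\left(u{\left(-7,-13 \right)} \right)} + 19815\right) \left(-45849 + 29323\right) = \left(0 + 19815\right) \left(-45849 + 29323\right) = 19815 \left(-16526\right) = -327462690$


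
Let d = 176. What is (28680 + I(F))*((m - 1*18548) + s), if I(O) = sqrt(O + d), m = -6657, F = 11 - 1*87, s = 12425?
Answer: -366658200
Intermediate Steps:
F = -76 (F = 11 - 87 = -76)
I(O) = sqrt(176 + O) (I(O) = sqrt(O + 176) = sqrt(176 + O))
(28680 + I(F))*((m - 1*18548) + s) = (28680 + sqrt(176 - 76))*((-6657 - 1*18548) + 12425) = (28680 + sqrt(100))*((-6657 - 18548) + 12425) = (28680 + 10)*(-25205 + 12425) = 28690*(-12780) = -366658200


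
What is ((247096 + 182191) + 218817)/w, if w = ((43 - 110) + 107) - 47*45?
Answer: -648104/2075 ≈ -312.34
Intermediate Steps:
w = -2075 (w = (-67 + 107) - 2115 = 40 - 2115 = -2075)
((247096 + 182191) + 218817)/w = ((247096 + 182191) + 218817)/(-2075) = (429287 + 218817)*(-1/2075) = 648104*(-1/2075) = -648104/2075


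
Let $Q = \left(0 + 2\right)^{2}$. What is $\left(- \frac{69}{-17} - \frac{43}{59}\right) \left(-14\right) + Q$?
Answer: $- \frac{42748}{1003} \approx -42.62$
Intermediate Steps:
$Q = 4$ ($Q = 2^{2} = 4$)
$\left(- \frac{69}{-17} - \frac{43}{59}\right) \left(-14\right) + Q = \left(- \frac{69}{-17} - \frac{43}{59}\right) \left(-14\right) + 4 = \left(\left(-69\right) \left(- \frac{1}{17}\right) - \frac{43}{59}\right) \left(-14\right) + 4 = \left(\frac{69}{17} - \frac{43}{59}\right) \left(-14\right) + 4 = \frac{3340}{1003} \left(-14\right) + 4 = - \frac{46760}{1003} + 4 = - \frac{42748}{1003}$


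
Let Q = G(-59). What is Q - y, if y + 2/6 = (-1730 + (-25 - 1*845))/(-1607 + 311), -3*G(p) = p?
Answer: 2915/162 ≈ 17.994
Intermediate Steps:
G(p) = -p/3
Q = 59/3 (Q = -⅓*(-59) = 59/3 ≈ 19.667)
y = 271/162 (y = -⅓ + (-1730 + (-25 - 1*845))/(-1607 + 311) = -⅓ + (-1730 + (-25 - 845))/(-1296) = -⅓ + (-1730 - 870)*(-1/1296) = -⅓ - 2600*(-1/1296) = -⅓ + 325/162 = 271/162 ≈ 1.6728)
Q - y = 59/3 - 1*271/162 = 59/3 - 271/162 = 2915/162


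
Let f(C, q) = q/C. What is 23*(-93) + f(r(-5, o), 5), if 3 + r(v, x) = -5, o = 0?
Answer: -17117/8 ≈ -2139.6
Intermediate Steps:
r(v, x) = -8 (r(v, x) = -3 - 5 = -8)
23*(-93) + f(r(-5, o), 5) = 23*(-93) + 5/(-8) = -2139 + 5*(-⅛) = -2139 - 5/8 = -17117/8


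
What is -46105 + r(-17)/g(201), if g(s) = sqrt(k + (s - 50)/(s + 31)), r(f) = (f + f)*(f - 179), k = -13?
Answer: -46105 - 13328*I*sqrt(166170)/2865 ≈ -46105.0 - 1896.3*I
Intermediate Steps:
r(f) = 2*f*(-179 + f) (r(f) = (2*f)*(-179 + f) = 2*f*(-179 + f))
g(s) = sqrt(-13 + (-50 + s)/(31 + s)) (g(s) = sqrt(-13 + (s - 50)/(s + 31)) = sqrt(-13 + (-50 + s)/(31 + s)))
-46105 + r(-17)/g(201) = -46105 + (2*(-17)*(-179 - 17))/((sqrt(3)*sqrt((-151 - 4*201)/(31 + 201)))) = -46105 + (2*(-17)*(-196))/((sqrt(3)*sqrt((-151 - 804)/232))) = -46105 + 6664/((sqrt(3)*sqrt((1/232)*(-955)))) = -46105 + 6664/((sqrt(3)*sqrt(-955/232))) = -46105 + 6664/((sqrt(3)*(I*sqrt(55390)/116))) = -46105 + 6664/((I*sqrt(166170)/116)) = -46105 + 6664*(-2*I*sqrt(166170)/2865) = -46105 - 13328*I*sqrt(166170)/2865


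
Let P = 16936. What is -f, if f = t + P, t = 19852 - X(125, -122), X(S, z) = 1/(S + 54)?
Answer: -6585051/179 ≈ -36788.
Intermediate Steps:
X(S, z) = 1/(54 + S)
t = 3553507/179 (t = 19852 - 1/(54 + 125) = 19852 - 1/179 = 3553507/179 ≈ 19852.)
f = 6585051/179 (f = 3553507/179 + 16936 = 6585051/179 ≈ 36788.)
-f = -1*6585051/179 = -6585051/179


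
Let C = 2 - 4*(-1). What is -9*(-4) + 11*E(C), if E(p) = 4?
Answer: 80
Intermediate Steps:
C = 6 (C = 2 + 4 = 6)
-9*(-4) + 11*E(C) = -9*(-4) + 11*4 = 36 + 44 = 80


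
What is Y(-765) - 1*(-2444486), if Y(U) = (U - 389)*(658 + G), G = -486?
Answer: 2245998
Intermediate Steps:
Y(U) = -66908 + 172*U (Y(U) = (U - 389)*(658 - 486) = (-389 + U)*172 = -66908 + 172*U)
Y(-765) - 1*(-2444486) = (-66908 + 172*(-765)) - 1*(-2444486) = (-66908 - 131580) + 2444486 = -198488 + 2444486 = 2245998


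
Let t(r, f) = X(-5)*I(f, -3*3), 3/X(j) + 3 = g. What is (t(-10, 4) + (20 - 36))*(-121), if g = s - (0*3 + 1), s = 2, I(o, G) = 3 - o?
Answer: 3509/2 ≈ 1754.5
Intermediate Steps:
g = 1 (g = 2 - (0*3 + 1) = 2 - (0 + 1) = 2 - 1*1 = 2 - 1 = 1)
X(j) = -3/2 (X(j) = 3/(-3 + 1) = 3/(-2) = 3*(-½) = -3/2)
t(r, f) = -9/2 + 3*f/2 (t(r, f) = -3*(3 - f)/2 = -9/2 + 3*f/2)
(t(-10, 4) + (20 - 36))*(-121) = ((-9/2 + (3/2)*4) + (20 - 36))*(-121) = ((-9/2 + 6) - 16)*(-121) = (3/2 - 16)*(-121) = -29/2*(-121) = 3509/2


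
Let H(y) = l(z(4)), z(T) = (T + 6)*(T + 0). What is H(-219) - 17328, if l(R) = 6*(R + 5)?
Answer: -17058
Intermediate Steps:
z(T) = T*(6 + T) (z(T) = (6 + T)*T = T*(6 + T))
l(R) = 30 + 6*R (l(R) = 6*(5 + R) = 30 + 6*R)
H(y) = 270 (H(y) = 30 + 6*(4*(6 + 4)) = 30 + 6*(4*10) = 30 + 6*40 = 30 + 240 = 270)
H(-219) - 17328 = 270 - 17328 = -17058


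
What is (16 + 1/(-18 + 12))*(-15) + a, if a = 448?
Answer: 421/2 ≈ 210.50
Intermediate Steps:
(16 + 1/(-18 + 12))*(-15) + a = (16 + 1/(-18 + 12))*(-15) + 448 = (16 + 1/(-6))*(-15) + 448 = (16 - ⅙)*(-15) + 448 = (95/6)*(-15) + 448 = -475/2 + 448 = 421/2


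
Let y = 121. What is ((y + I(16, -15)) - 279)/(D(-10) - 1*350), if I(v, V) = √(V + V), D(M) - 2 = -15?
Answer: 158/363 - I*√30/363 ≈ 0.43526 - 0.015089*I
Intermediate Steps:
D(M) = -13 (D(M) = 2 - 15 = -13)
I(v, V) = √2*√V (I(v, V) = √(2*V) = √2*√V)
((y + I(16, -15)) - 279)/(D(-10) - 1*350) = ((121 + √2*√(-15)) - 279)/(-13 - 1*350) = ((121 + √2*(I*√15)) - 279)/(-13 - 350) = ((121 + I*√30) - 279)/(-363) = (-158 + I*√30)*(-1/363) = 158/363 - I*√30/363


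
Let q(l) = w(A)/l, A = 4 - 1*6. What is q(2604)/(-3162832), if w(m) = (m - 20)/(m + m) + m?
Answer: -1/2353147008 ≈ -4.2496e-10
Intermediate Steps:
A = -2 (A = 4 - 6 = -2)
w(m) = m + (-20 + m)/(2*m) (w(m) = (-20 + m)/((2*m)) + m = (-20 + m)*(1/(2*m)) + m = (-20 + m)/(2*m) + m = m + (-20 + m)/(2*m))
q(l) = 7/(2*l) (q(l) = (½ - 2 - 10/(-2))/l = (½ - 2 - 10*(-½))/l = (½ - 2 + 5)/l = 7/(2*l))
q(2604)/(-3162832) = ((7/2)/2604)/(-3162832) = ((7/2)*(1/2604))*(-1/3162832) = (1/744)*(-1/3162832) = -1/2353147008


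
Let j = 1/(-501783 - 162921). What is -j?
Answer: 1/664704 ≈ 1.5044e-6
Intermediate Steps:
j = -1/664704 (j = 1/(-664704) = -1/664704 ≈ -1.5044e-6)
-j = -1*(-1/664704) = 1/664704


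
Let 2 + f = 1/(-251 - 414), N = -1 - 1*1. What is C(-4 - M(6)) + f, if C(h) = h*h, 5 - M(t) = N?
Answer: 79134/665 ≈ 119.00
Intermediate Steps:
N = -2 (N = -1 - 1 = -2)
M(t) = 7 (M(t) = 5 - 1*(-2) = 5 + 2 = 7)
C(h) = h²
f = -1331/665 (f = -2 + 1/(-251 - 414) = -2 + 1/(-665) = -2 - 1/665 = -1331/665 ≈ -2.0015)
C(-4 - M(6)) + f = (-4 - 1*7)² - 1331/665 = (-4 - 7)² - 1331/665 = (-11)² - 1331/665 = 121 - 1331/665 = 79134/665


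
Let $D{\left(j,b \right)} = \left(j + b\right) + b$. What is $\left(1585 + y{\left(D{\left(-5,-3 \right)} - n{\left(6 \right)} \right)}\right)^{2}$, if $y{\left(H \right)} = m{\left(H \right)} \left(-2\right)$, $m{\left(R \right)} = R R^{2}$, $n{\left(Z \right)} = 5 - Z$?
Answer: $12852225$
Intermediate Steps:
$D{\left(j,b \right)} = j + 2 b$ ($D{\left(j,b \right)} = \left(b + j\right) + b = j + 2 b$)
$m{\left(R \right)} = R^{3}$
$y{\left(H \right)} = - 2 H^{3}$ ($y{\left(H \right)} = H^{3} \left(-2\right) = - 2 H^{3}$)
$\left(1585 + y{\left(D{\left(-5,-3 \right)} - n{\left(6 \right)} \right)}\right)^{2} = \left(1585 - 2 \left(\left(-5 + 2 \left(-3\right)\right) - \left(5 - 6\right)\right)^{3}\right)^{2} = \left(1585 - 2 \left(\left(-5 - 6\right) - \left(5 - 6\right)\right)^{3}\right)^{2} = \left(1585 - 2 \left(-11 - -1\right)^{3}\right)^{2} = \left(1585 - 2 \left(-11 + 1\right)^{3}\right)^{2} = \left(1585 - 2 \left(-10\right)^{3}\right)^{2} = \left(1585 - -2000\right)^{2} = \left(1585 + 2000\right)^{2} = 3585^{2} = 12852225$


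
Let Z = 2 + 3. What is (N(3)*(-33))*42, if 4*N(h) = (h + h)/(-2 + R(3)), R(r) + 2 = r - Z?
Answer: 693/2 ≈ 346.50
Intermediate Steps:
Z = 5
R(r) = -7 + r (R(r) = -2 + (r - 1*5) = -2 + (r - 5) = -2 + (-5 + r) = -7 + r)
N(h) = -h/12 (N(h) = ((h + h)/(-2 + (-7 + 3)))/4 = ((2*h)/(-2 - 4))/4 = ((2*h)/(-6))/4 = ((2*h)*(-1/6))/4 = (-h/3)/4 = -h/12)
(N(3)*(-33))*42 = (-1/12*3*(-33))*42 = -1/4*(-33)*42 = (33/4)*42 = 693/2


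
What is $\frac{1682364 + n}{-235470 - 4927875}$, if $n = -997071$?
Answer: $- \frac{228431}{1721115} \approx -0.13272$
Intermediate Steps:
$\frac{1682364 + n}{-235470 - 4927875} = \frac{1682364 - 997071}{-235470 - 4927875} = \frac{685293}{-5163345} = 685293 \left(- \frac{1}{5163345}\right) = - \frac{228431}{1721115}$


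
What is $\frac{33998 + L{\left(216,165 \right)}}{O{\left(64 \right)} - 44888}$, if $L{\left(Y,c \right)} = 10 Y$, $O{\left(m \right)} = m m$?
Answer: $- \frac{18079}{20396} \approx -0.8864$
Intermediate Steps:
$O{\left(m \right)} = m^{2}$
$\frac{33998 + L{\left(216,165 \right)}}{O{\left(64 \right)} - 44888} = \frac{33998 + 10 \cdot 216}{64^{2} - 44888} = \frac{33998 + 2160}{4096 - 44888} = \frac{36158}{-40792} = 36158 \left(- \frac{1}{40792}\right) = - \frac{18079}{20396}$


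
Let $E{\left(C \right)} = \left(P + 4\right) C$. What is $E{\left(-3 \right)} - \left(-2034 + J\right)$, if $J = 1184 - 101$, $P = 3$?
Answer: $930$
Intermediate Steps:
$E{\left(C \right)} = 7 C$ ($E{\left(C \right)} = \left(3 + 4\right) C = 7 C$)
$J = 1083$ ($J = 1184 - 101 = 1083$)
$E{\left(-3 \right)} - \left(-2034 + J\right) = 7 \left(-3\right) - \left(-2034 + 1083\right) = -21 - -951 = -21 + 951 = 930$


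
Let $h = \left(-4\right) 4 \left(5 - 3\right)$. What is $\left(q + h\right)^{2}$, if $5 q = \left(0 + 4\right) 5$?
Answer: $784$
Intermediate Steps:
$h = -32$ ($h = - 16 \left(5 - 3\right) = \left(-16\right) 2 = -32$)
$q = 4$ ($q = \frac{\left(0 + 4\right) 5}{5} = \frac{4 \cdot 5}{5} = \frac{1}{5} \cdot 20 = 4$)
$\left(q + h\right)^{2} = \left(4 - 32\right)^{2} = \left(-28\right)^{2} = 784$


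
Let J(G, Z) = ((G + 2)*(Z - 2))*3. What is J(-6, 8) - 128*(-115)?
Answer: 14648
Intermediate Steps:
J(G, Z) = 3*(-2 + Z)*(2 + G) (J(G, Z) = ((2 + G)*(-2 + Z))*3 = ((-2 + Z)*(2 + G))*3 = 3*(-2 + Z)*(2 + G))
J(-6, 8) - 128*(-115) = (-12 - 6*(-6) + 6*8 + 3*(-6)*8) - 128*(-115) = (-12 + 36 + 48 - 144) + 14720 = -72 + 14720 = 14648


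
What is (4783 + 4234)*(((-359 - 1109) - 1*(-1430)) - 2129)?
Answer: -19539839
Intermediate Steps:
(4783 + 4234)*(((-359 - 1109) - 1*(-1430)) - 2129) = 9017*((-1468 + 1430) - 2129) = 9017*(-38 - 2129) = 9017*(-2167) = -19539839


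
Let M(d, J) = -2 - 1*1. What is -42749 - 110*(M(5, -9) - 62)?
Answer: -35599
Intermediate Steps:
M(d, J) = -3 (M(d, J) = -2 - 1 = -3)
-42749 - 110*(M(5, -9) - 62) = -42749 - 110*(-3 - 62) = -42749 - 110*(-65) = -42749 + 7150 = -35599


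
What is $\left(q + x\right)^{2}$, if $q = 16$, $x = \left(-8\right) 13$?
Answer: $7744$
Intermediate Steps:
$x = -104$
$\left(q + x\right)^{2} = \left(16 - 104\right)^{2} = \left(-88\right)^{2} = 7744$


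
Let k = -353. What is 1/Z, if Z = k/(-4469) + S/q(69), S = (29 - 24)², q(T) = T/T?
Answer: 4469/112078 ≈ 0.039874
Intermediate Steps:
q(T) = 1
S = 25 (S = 5² = 25)
Z = 112078/4469 (Z = -353/(-4469) + 25/1 = -353*(-1/4469) + 25*1 = 353/4469 + 25 = 112078/4469 ≈ 25.079)
1/Z = 1/(112078/4469) = 4469/112078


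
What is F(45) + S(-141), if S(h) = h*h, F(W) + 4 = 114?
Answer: 19991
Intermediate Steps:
F(W) = 110 (F(W) = -4 + 114 = 110)
S(h) = h²
F(45) + S(-141) = 110 + (-141)² = 110 + 19881 = 19991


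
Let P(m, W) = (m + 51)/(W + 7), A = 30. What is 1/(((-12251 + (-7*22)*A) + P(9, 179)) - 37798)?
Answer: -31/1694729 ≈ -1.8292e-5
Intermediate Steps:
P(m, W) = (51 + m)/(7 + W)
1/(((-12251 + (-7*22)*A) + P(9, 179)) - 37798) = 1/(((-12251 - 7*22*30) + (51 + 9)/(7 + 179)) - 37798) = 1/(((-12251 - 154*30) + 60/186) - 37798) = 1/(((-12251 - 4620) + (1/186)*60) - 37798) = 1/((-16871 + 10/31) - 37798) = 1/(-522991/31 - 37798) = 1/(-1694729/31) = -31/1694729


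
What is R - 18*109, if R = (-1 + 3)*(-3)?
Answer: -1968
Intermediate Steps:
R = -6 (R = 2*(-3) = -6)
R - 18*109 = -6 - 18*109 = -6 - 1962 = -1968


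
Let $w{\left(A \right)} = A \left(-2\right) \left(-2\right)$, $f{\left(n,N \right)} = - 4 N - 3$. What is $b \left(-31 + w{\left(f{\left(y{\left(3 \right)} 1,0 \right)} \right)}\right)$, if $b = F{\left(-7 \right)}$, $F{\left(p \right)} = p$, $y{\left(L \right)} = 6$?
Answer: $301$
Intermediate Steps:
$f{\left(n,N \right)} = -3 - 4 N$
$b = -7$
$w{\left(A \right)} = 4 A$ ($w{\left(A \right)} = - 2 A \left(-2\right) = 4 A$)
$b \left(-31 + w{\left(f{\left(y{\left(3 \right)} 1,0 \right)} \right)}\right) = - 7 \left(-31 + 4 \left(-3 - 0\right)\right) = - 7 \left(-31 + 4 \left(-3 + 0\right)\right) = - 7 \left(-31 + 4 \left(-3\right)\right) = - 7 \left(-31 - 12\right) = \left(-7\right) \left(-43\right) = 301$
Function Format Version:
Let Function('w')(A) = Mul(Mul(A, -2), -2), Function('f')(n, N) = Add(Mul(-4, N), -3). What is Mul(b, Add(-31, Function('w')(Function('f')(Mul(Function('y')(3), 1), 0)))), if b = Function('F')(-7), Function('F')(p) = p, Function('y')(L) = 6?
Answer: 301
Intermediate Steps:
Function('f')(n, N) = Add(-3, Mul(-4, N))
b = -7
Function('w')(A) = Mul(4, A) (Function('w')(A) = Mul(Mul(-2, A), -2) = Mul(4, A))
Mul(b, Add(-31, Function('w')(Function('f')(Mul(Function('y')(3), 1), 0)))) = Mul(-7, Add(-31, Mul(4, Add(-3, Mul(-4, 0))))) = Mul(-7, Add(-31, Mul(4, Add(-3, 0)))) = Mul(-7, Add(-31, Mul(4, -3))) = Mul(-7, Add(-31, -12)) = Mul(-7, -43) = 301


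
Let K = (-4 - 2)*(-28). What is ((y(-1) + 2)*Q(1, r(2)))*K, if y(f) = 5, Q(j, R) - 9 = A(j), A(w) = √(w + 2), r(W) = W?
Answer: 10584 + 1176*√3 ≈ 12621.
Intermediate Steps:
A(w) = √(2 + w)
Q(j, R) = 9 + √(2 + j)
K = 168 (K = -6*(-28) = 168)
((y(-1) + 2)*Q(1, r(2)))*K = ((5 + 2)*(9 + √(2 + 1)))*168 = (7*(9 + √3))*168 = (63 + 7*√3)*168 = 10584 + 1176*√3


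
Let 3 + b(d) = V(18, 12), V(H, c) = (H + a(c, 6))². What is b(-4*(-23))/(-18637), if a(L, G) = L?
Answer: -897/18637 ≈ -0.048130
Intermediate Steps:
V(H, c) = (H + c)²
b(d) = 897 (b(d) = -3 + (18 + 12)² = -3 + 30² = -3 + 900 = 897)
b(-4*(-23))/(-18637) = 897/(-18637) = 897*(-1/18637) = -897/18637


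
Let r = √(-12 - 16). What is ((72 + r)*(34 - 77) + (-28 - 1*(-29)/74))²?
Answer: 53145432137/5476 + 19878642*I*√7/37 ≈ 9.7052e+6 + 1.4215e+6*I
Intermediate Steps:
r = 2*I*√7 (r = √(-28) = 2*I*√7 ≈ 5.2915*I)
((72 + r)*(34 - 77) + (-28 - 1*(-29)/74))² = ((72 + 2*I*√7)*(34 - 77) + (-28 - 1*(-29)/74))² = ((72 + 2*I*√7)*(-43) + (-28 + 29*(1/74)))² = ((-3096 - 86*I*√7) + (-28 + 29/74))² = ((-3096 - 86*I*√7) - 2043/74)² = (-231147/74 - 86*I*√7)²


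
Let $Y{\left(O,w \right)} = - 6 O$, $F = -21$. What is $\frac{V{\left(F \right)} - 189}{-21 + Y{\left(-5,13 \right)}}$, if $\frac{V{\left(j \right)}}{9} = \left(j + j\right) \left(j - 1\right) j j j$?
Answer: $-8557185$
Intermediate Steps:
$V{\left(j \right)} = 18 j^{4} \left(-1 + j\right)$ ($V{\left(j \right)} = 9 \left(j + j\right) \left(j - 1\right) j j j = 9 \cdot 2 j \left(-1 + j\right) j j^{2} = 9 \cdot 2 j^{2} \left(-1 + j\right) j^{2} = 9 \cdot 2 j^{4} \left(-1 + j\right) = 18 j^{4} \left(-1 + j\right)$)
$\frac{V{\left(F \right)} - 189}{-21 + Y{\left(-5,13 \right)}} = \frac{18 \left(-21\right)^{4} \left(-1 - 21\right) - 189}{-21 - -30} = \frac{18 \cdot 194481 \left(-22\right) - 189}{-21 + 30} = \frac{-77014476 - 189}{9} = \left(-77014665\right) \frac{1}{9} = -8557185$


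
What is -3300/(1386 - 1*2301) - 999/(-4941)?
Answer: 697/183 ≈ 3.8087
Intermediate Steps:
-3300/(1386 - 1*2301) - 999/(-4941) = -3300/(1386 - 2301) - 999*(-1/4941) = -3300/(-915) + 37/183 = -3300*(-1/915) + 37/183 = 220/61 + 37/183 = 697/183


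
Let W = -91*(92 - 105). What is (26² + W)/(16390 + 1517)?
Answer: 1859/17907 ≈ 0.10381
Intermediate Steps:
W = 1183 (W = -91*(-13) = 1183)
(26² + W)/(16390 + 1517) = (26² + 1183)/(16390 + 1517) = (676 + 1183)/17907 = 1859*(1/17907) = 1859/17907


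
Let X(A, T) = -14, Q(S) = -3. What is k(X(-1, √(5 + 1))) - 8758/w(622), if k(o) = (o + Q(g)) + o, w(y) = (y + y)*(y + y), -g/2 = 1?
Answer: -23991187/773768 ≈ -31.006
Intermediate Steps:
g = -2 (g = -2*1 = -2)
w(y) = 4*y² (w(y) = (2*y)*(2*y) = 4*y²)
k(o) = -3 + 2*o (k(o) = (o - 3) + o = (-3 + o) + o = -3 + 2*o)
k(X(-1, √(5 + 1))) - 8758/w(622) = (-3 + 2*(-14)) - 8758/(4*622²) = (-3 - 28) - 8758/(4*386884) = -31 - 8758/1547536 = -31 - 1*4379/773768 = -31 - 4379/773768 = -23991187/773768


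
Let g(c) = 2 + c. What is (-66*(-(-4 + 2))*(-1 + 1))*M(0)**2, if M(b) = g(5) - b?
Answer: 0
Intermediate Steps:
M(b) = 7 - b (M(b) = (2 + 5) - b = 7 - b)
(-66*(-(-4 + 2))*(-1 + 1))*M(0)**2 = (-66*(-(-4 + 2))*(-1 + 1))*(7 - 1*0)**2 = (-66*(-1*(-2))*0)*(7 + 0)**2 = -132*0*7**2 = -66*0*49 = 0*49 = 0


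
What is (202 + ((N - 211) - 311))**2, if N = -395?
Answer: 511225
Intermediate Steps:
(202 + ((N - 211) - 311))**2 = (202 + ((-395 - 211) - 311))**2 = (202 + (-606 - 311))**2 = (202 - 917)**2 = (-715)**2 = 511225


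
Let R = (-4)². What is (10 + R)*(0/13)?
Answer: 0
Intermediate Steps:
R = 16
(10 + R)*(0/13) = (10 + 16)*(0/13) = 26*(0*(1/13)) = 26*0 = 0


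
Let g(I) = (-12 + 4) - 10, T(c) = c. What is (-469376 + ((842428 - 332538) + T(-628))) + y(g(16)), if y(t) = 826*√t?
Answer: 39886 + 2478*I*√2 ≈ 39886.0 + 3504.4*I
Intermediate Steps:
g(I) = -18 (g(I) = -8 - 10 = -18)
(-469376 + ((842428 - 332538) + T(-628))) + y(g(16)) = (-469376 + ((842428 - 332538) - 628)) + 826*√(-18) = (-469376 + (509890 - 628)) + 826*(3*I*√2) = (-469376 + 509262) + 2478*I*√2 = 39886 + 2478*I*√2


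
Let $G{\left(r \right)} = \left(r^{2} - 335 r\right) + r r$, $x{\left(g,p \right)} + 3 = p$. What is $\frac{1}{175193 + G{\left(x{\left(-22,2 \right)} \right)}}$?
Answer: $\frac{1}{175530} \approx 5.697 \cdot 10^{-6}$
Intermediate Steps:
$x{\left(g,p \right)} = -3 + p$
$G{\left(r \right)} = - 335 r + 2 r^{2}$ ($G{\left(r \right)} = \left(r^{2} - 335 r\right) + r^{2} = - 335 r + 2 r^{2}$)
$\frac{1}{175193 + G{\left(x{\left(-22,2 \right)} \right)}} = \frac{1}{175193 + \left(-3 + 2\right) \left(-335 + 2 \left(-3 + 2\right)\right)} = \frac{1}{175193 - \left(-335 + 2 \left(-1\right)\right)} = \frac{1}{175193 - \left(-335 - 2\right)} = \frac{1}{175193 - -337} = \frac{1}{175193 + 337} = \frac{1}{175530}$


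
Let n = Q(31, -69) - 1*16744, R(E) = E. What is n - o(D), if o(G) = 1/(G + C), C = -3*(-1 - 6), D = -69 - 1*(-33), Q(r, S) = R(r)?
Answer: -250694/15 ≈ -16713.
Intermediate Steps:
Q(r, S) = r
D = -36 (D = -69 + 33 = -36)
C = 21 (C = -3*(-7) = 21)
n = -16713 (n = 31 - 1*16744 = 31 - 16744 = -16713)
o(G) = 1/(21 + G) (o(G) = 1/(G + 21) = 1/(21 + G))
n - o(D) = -16713 - 1/(21 - 36) = -16713 - 1/(-15) = -16713 - 1*(-1/15) = -16713 + 1/15 = -250694/15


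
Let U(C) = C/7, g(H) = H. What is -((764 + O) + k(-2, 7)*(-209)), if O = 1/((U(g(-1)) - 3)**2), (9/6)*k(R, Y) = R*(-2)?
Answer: -300227/1452 ≈ -206.77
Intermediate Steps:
k(R, Y) = -4*R/3 (k(R, Y) = 2*(R*(-2))/3 = 2*(-2*R)/3 = -4*R/3)
U(C) = C/7 (U(C) = C*(1/7) = C/7)
O = 49/484 (O = 1/(((1/7)*(-1) - 3)**2) = 1/((-1/7 - 3)**2) = 1/((-22/7)**2) = 1/(484/49) = 49/484 ≈ 0.10124)
-((764 + O) + k(-2, 7)*(-209)) = -((764 + 49/484) - 4/3*(-2)*(-209)) = -(369825/484 + (8/3)*(-209)) = -(369825/484 - 1672/3) = -1*300227/1452 = -300227/1452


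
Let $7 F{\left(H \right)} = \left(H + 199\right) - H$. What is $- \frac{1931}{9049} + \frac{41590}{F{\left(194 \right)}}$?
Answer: $\frac{2634051101}{1800751} \approx 1462.8$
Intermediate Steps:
$F{\left(H \right)} = \frac{199}{7}$ ($F{\left(H \right)} = \frac{\left(H + 199\right) - H}{7} = \frac{\left(199 + H\right) - H}{7} = \frac{1}{7} \cdot 199 = \frac{199}{7}$)
$- \frac{1931}{9049} + \frac{41590}{F{\left(194 \right)}} = - \frac{1931}{9049} + \frac{41590}{\frac{199}{7}} = \left(-1931\right) \frac{1}{9049} + 41590 \cdot \frac{7}{199} = - \frac{1931}{9049} + \frac{291130}{199} = \frac{2634051101}{1800751}$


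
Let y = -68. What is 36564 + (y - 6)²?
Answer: 42040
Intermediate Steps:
36564 + (y - 6)² = 36564 + (-68 - 6)² = 36564 + (-74)² = 36564 + 5476 = 42040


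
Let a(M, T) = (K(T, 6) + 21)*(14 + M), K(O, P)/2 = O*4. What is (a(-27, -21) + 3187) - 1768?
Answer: 3330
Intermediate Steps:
K(O, P) = 8*O (K(O, P) = 2*(O*4) = 2*(4*O) = 8*O)
a(M, T) = (14 + M)*(21 + 8*T) (a(M, T) = (8*T + 21)*(14 + M) = (21 + 8*T)*(14 + M) = (14 + M)*(21 + 8*T))
(a(-27, -21) + 3187) - 1768 = ((294 + 21*(-27) + 112*(-21) + 8*(-27)*(-21)) + 3187) - 1768 = ((294 - 567 - 2352 + 4536) + 3187) - 1768 = (1911 + 3187) - 1768 = 5098 - 1768 = 3330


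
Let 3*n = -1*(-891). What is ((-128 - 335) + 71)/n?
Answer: -392/297 ≈ -1.3199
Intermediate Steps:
n = 297 (n = (-1*(-891))/3 = (⅓)*891 = 297)
((-128 - 335) + 71)/n = ((-128 - 335) + 71)/297 = (-463 + 71)*(1/297) = -392*1/297 = -392/297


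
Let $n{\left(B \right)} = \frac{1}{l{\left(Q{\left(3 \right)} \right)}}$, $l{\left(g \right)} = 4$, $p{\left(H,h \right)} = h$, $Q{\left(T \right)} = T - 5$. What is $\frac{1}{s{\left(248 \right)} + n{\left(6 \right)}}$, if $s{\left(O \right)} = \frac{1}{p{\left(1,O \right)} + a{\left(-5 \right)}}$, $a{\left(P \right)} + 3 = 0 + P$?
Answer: $\frac{240}{61} \approx 3.9344$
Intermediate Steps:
$a{\left(P \right)} = -3 + P$ ($a{\left(P \right)} = -3 + \left(0 + P\right) = -3 + P$)
$Q{\left(T \right)} = -5 + T$
$s{\left(O \right)} = \frac{1}{-8 + O}$ ($s{\left(O \right)} = \frac{1}{O - 8} = \frac{1}{-8 + O}$)
$n{\left(B \right)} = \frac{1}{4}$
$\frac{1}{s{\left(248 \right)} + n{\left(6 \right)}} = \frac{1}{\frac{1}{-8 + 248} + \frac{1}{4}} = \frac{1}{\frac{1}{240} + \frac{1}{4}} = \frac{1}{\frac{61}{240}} = \frac{240}{61}$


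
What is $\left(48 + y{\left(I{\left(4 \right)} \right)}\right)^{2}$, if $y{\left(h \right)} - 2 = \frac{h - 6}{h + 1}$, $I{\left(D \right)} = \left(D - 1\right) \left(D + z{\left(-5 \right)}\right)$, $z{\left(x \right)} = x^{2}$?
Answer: $\frac{20079361}{7744} \approx 2592.9$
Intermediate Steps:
$I{\left(D \right)} = \left(-1 + D\right) \left(25 + D\right)$ ($I{\left(D \right)} = \left(D - 1\right) \left(D + \left(-5\right)^{2}\right) = \left(-1 + D\right) \left(D + 25\right) = \left(-1 + D\right) \left(25 + D\right)$)
$y{\left(h \right)} = 2 + \frac{-6 + h}{1 + h}$ ($y{\left(h \right)} = 2 + \frac{h - 6}{h + 1} = 2 + \frac{-6 + h}{1 + h}$)
$\left(48 + y{\left(I{\left(4 \right)} \right)}\right)^{2} = \left(48 + \frac{-4 + 3 \left(-25 + 4^{2} + 24 \cdot 4\right)}{1 + \left(-25 + 4^{2} + 24 \cdot 4\right)}\right)^{2} = \left(48 + \frac{-4 + 3 \left(-25 + 16 + 96\right)}{1 + \left(-25 + 16 + 96\right)}\right)^{2} = \left(48 + \frac{-4 + 3 \cdot 87}{1 + 87}\right)^{2} = \left(48 + \frac{-4 + 261}{88}\right)^{2} = \left(48 + \frac{1}{88} \cdot 257\right)^{2} = \left(48 + \frac{257}{88}\right)^{2} = \left(\frac{4481}{88}\right)^{2} = \frac{20079361}{7744}$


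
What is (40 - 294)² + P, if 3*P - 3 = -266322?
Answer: -24257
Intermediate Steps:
P = -88773 (P = 1 + (⅓)*(-266322) = 1 - 88774 = -88773)
(40 - 294)² + P = (40 - 294)² - 88773 = (-254)² - 88773 = 64516 - 88773 = -24257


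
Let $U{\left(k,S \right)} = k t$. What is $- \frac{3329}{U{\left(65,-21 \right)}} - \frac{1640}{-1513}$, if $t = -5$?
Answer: $\frac{5569777}{491725} \approx 11.327$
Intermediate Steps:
$U{\left(k,S \right)} = - 5 k$ ($U{\left(k,S \right)} = k \left(-5\right) = - 5 k$)
$- \frac{3329}{U{\left(65,-21 \right)}} - \frac{1640}{-1513} = - \frac{3329}{\left(-5\right) 65} - \frac{1640}{-1513} = - \frac{3329}{-325} - - \frac{1640}{1513} = \left(-3329\right) \left(- \frac{1}{325}\right) + \frac{1640}{1513} = \frac{3329}{325} + \frac{1640}{1513} = \frac{5569777}{491725}$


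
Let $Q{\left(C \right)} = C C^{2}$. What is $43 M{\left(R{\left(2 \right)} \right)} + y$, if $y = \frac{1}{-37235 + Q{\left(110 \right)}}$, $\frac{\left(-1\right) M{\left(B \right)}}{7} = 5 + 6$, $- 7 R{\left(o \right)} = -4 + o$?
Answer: $- \frac{4283655914}{1293765} \approx -3311.0$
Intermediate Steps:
$Q{\left(C \right)} = C^{3}$
$R{\left(o \right)} = \frac{4}{7} - \frac{o}{7}$ ($R{\left(o \right)} = - \frac{-4 + o}{7} = \frac{4}{7} - \frac{o}{7}$)
$M{\left(B \right)} = -77$ ($M{\left(B \right)} = - 7 \left(5 + 6\right) = \left(-7\right) 11 = -77$)
$y = \frac{1}{1293765}$ ($y = \frac{1}{-37235 + 110^{3}} = \frac{1}{-37235 + 1331000} = \frac{1}{1293765} \approx 7.7294 \cdot 10^{-7}$)
$43 M{\left(R{\left(2 \right)} \right)} + y = 43 \left(-77\right) + \frac{1}{1293765} = -3311 + \frac{1}{1293765} = - \frac{4283655914}{1293765}$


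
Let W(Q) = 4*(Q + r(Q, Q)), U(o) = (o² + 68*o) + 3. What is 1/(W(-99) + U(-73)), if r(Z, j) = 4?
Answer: -1/12 ≈ -0.083333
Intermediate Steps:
U(o) = 3 + o² + 68*o
W(Q) = 16 + 4*Q (W(Q) = 4*(Q + 4) = 4*(4 + Q) = 16 + 4*Q)
1/(W(-99) + U(-73)) = 1/((16 + 4*(-99)) + (3 + (-73)² + 68*(-73))) = 1/((16 - 396) + (3 + 5329 - 4964)) = 1/(-380 + 368) = 1/(-12) = -1/12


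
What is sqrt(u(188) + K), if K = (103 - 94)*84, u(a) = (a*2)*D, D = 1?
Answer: 2*sqrt(283) ≈ 33.645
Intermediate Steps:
u(a) = 2*a (u(a) = (a*2)*1 = (2*a)*1 = 2*a)
K = 756 (K = 9*84 = 756)
sqrt(u(188) + K) = sqrt(2*188 + 756) = sqrt(376 + 756) = sqrt(1132) = 2*sqrt(283)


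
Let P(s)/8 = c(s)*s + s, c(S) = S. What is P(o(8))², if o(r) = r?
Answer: 331776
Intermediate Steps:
P(s) = 8*s + 8*s² (P(s) = 8*(s*s + s) = 8*(s² + s) = 8*(s + s²) = 8*s + 8*s²)
P(o(8))² = (8*8*(1 + 8))² = (8*8*9)² = 576² = 331776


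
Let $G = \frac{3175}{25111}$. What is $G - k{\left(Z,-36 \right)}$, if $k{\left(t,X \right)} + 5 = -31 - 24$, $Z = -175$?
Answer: $\frac{1509835}{25111} \approx 60.126$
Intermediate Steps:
$k{\left(t,X \right)} = -60$ ($k{\left(t,X \right)} = -5 - 55 = -60$)
$G = \frac{3175}{25111}$ ($G = 3175 \cdot \frac{1}{25111} = \frac{3175}{25111} \approx 0.12644$)
$G - k{\left(Z,-36 \right)} = \frac{3175}{25111} - -60 = \frac{3175}{25111} + 60 = \frac{1509835}{25111}$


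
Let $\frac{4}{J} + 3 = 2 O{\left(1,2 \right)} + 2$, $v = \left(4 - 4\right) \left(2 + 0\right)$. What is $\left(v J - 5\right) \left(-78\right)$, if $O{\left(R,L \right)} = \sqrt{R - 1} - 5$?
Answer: $390$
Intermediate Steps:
$v = 0$ ($v = 0 \cdot 2 = 0$)
$O{\left(R,L \right)} = -5 + \sqrt{-1 + R}$ ($O{\left(R,L \right)} = \sqrt{-1 + R} - 5 = -5 + \sqrt{-1 + R}$)
$J = - \frac{4}{11}$ ($J = \frac{4}{-3 + \left(2 \left(-5 + \sqrt{-1 + 1}\right) + 2\right)} = \frac{4}{-3 + \left(2 \left(-5 + \sqrt{0}\right) + 2\right)} = \frac{4}{-3 + \left(2 \left(-5 + 0\right) + 2\right)} = \frac{4}{-3 + \left(2 \left(-5\right) + 2\right)} = \frac{4}{-3 + \left(-10 + 2\right)} = \frac{4}{-3 - 8} = \frac{4}{-11} = 4 \left(- \frac{1}{11}\right) = - \frac{4}{11} \approx -0.36364$)
$\left(v J - 5\right) \left(-78\right) = \left(0 \left(- \frac{4}{11}\right) - 5\right) \left(-78\right) = \left(0 - 5\right) \left(-78\right) = \left(-5\right) \left(-78\right) = 390$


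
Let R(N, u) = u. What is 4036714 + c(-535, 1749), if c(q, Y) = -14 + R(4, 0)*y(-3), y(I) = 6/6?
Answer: 4036700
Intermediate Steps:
y(I) = 1 (y(I) = 6*(⅙) = 1)
c(q, Y) = -14 (c(q, Y) = -14 + 0*1 = -14 + 0 = -14)
4036714 + c(-535, 1749) = 4036714 - 14 = 4036700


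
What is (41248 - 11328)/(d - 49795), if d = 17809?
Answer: -14960/15993 ≈ -0.93541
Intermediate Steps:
(41248 - 11328)/(d - 49795) = (41248 - 11328)/(17809 - 49795) = 29920/(-31986) = 29920*(-1/31986) = -14960/15993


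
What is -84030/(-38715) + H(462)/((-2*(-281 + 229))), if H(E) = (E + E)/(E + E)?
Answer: 585189/268424 ≈ 2.1801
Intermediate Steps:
H(E) = 1 (H(E) = (2*E)/((2*E)) = (2*E)*(1/(2*E)) = 1)
-84030/(-38715) + H(462)/((-2*(-281 + 229))) = -84030/(-38715) + 1/(-2*(-281 + 229)) = -84030*(-1/38715) + 1/(-2*(-52)) = 5602/2581 + 1/104 = 585189/268424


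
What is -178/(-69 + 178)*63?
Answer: -11214/109 ≈ -102.88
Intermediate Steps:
-178/(-69 + 178)*63 = -178/109*63 = -11214/109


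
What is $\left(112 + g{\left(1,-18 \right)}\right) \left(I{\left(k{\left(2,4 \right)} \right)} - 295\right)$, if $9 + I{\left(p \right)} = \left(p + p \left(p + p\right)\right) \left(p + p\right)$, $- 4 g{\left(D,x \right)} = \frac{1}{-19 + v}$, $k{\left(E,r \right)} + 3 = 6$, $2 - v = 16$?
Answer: $- \frac{1315865}{66} \approx -19937.0$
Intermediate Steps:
$v = -14$ ($v = 2 - 16 = -14$)
$k{\left(E,r \right)} = 3$ ($k{\left(E,r \right)} = -3 + 6 = 3$)
$g{\left(D,x \right)} = \frac{1}{132}$ ($g{\left(D,x \right)} = - \frac{1}{4 \left(-19 - 14\right)} = - \frac{1}{4 \left(-33\right)} = \left(- \frac{1}{4}\right) \left(- \frac{1}{33}\right) = \frac{1}{132}$)
$I{\left(p \right)} = -9 + 2 p \left(p + 2 p^{2}\right)$ ($I{\left(p \right)} = -9 + \left(p + p \left(p + p\right)\right) \left(p + p\right) = -9 + \left(p + p 2 p\right) 2 p = -9 + \left(p + 2 p^{2}\right) 2 p = -9 + 2 p \left(p + 2 p^{2}\right)$)
$\left(112 + g{\left(1,-18 \right)}\right) \left(I{\left(k{\left(2,4 \right)} \right)} - 295\right) = \left(112 + \frac{1}{132}\right) \left(\left(-9 + 2 \cdot 3^{2} + 4 \cdot 3^{3}\right) - 295\right) = \frac{14785 \left(\left(-9 + 2 \cdot 9 + 4 \cdot 27\right) - 295\right)}{132} = \frac{14785 \left(\left(-9 + 18 + 108\right) - 295\right)}{132} = \frac{14785 \left(117 - 295\right)}{132} = \frac{14785}{132} \left(-178\right) = - \frac{1315865}{66}$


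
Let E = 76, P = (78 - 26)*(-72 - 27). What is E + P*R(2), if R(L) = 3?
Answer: -15368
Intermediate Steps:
P = -5148 (P = 52*(-99) = -5148)
E + P*R(2) = 76 - 5148*3 = 76 - 15444 = -15368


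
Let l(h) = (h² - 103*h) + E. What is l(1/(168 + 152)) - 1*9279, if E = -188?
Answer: -969453759/102400 ≈ -9467.3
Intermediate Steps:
l(h) = -188 + h² - 103*h (l(h) = (h² - 103*h) - 188 = -188 + h² - 103*h)
l(1/(168 + 152)) - 1*9279 = (-188 + (1/(168 + 152))² - 103/(168 + 152)) - 1*9279 = (-188 + (1/320)² - 103/320) - 9279 = (-188 + (1/320)² - 103*1/320) - 9279 = (-188 + 1/102400 - 103/320) - 9279 = -19284159/102400 - 9279 = -969453759/102400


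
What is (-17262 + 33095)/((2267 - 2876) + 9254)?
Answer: 15833/8645 ≈ 1.8315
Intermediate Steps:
(-17262 + 33095)/((2267 - 2876) + 9254) = 15833/(-609 + 9254) = 15833/8645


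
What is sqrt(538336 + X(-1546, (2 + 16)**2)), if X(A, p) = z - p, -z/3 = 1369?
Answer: sqrt(533905) ≈ 730.69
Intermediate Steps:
z = -4107 (z = -3*1369 = -4107)
X(A, p) = -4107 - p
sqrt(538336 + X(-1546, (2 + 16)**2)) = sqrt(538336 + (-4107 - (2 + 16)**2)) = sqrt(538336 + (-4107 - 1*18**2)) = sqrt(538336 + (-4107 - 1*324)) = sqrt(538336 + (-4107 - 324)) = sqrt(538336 - 4431) = sqrt(533905)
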